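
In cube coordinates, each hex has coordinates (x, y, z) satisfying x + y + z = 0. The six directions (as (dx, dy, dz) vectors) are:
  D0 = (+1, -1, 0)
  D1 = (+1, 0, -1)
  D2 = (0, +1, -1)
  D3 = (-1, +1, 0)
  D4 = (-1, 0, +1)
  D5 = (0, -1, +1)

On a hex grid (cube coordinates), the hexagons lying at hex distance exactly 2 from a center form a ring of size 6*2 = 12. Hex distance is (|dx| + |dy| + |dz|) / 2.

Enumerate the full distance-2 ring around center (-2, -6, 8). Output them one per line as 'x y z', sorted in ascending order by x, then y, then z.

Answer: -4 -6 10
-4 -5 9
-4 -4 8
-3 -7 10
-3 -4 7
-2 -8 10
-2 -4 6
-1 -8 9
-1 -5 6
0 -8 8
0 -7 7
0 -6 6

Derivation:
Walk ring at distance 2 from (-2, -6, 8):
Start at center + D4*2 = (-4, -6, 10)
  hex 0: (-4, -6, 10)
  hex 1: (-3, -7, 10)
  hex 2: (-2, -8, 10)
  hex 3: (-1, -8, 9)
  hex 4: (0, -8, 8)
  hex 5: (0, -7, 7)
  hex 6: (0, -6, 6)
  hex 7: (-1, -5, 6)
  hex 8: (-2, -4, 6)
  hex 9: (-3, -4, 7)
  hex 10: (-4, -4, 8)
  hex 11: (-4, -5, 9)
Sorted: 12 hexes.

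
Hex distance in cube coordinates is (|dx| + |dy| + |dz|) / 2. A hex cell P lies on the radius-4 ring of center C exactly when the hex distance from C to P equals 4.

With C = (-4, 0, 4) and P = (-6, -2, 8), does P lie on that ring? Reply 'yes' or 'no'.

Answer: yes

Derivation:
|px - cx| = |-6 - (-4)| = 2
|py - cy| = |-2 - 0| = 2
|pz - cz| = |8 - 4| = 4
distance = (2+2+4)/2 = 8/2 = 4
radius = 4; distance == radius -> yes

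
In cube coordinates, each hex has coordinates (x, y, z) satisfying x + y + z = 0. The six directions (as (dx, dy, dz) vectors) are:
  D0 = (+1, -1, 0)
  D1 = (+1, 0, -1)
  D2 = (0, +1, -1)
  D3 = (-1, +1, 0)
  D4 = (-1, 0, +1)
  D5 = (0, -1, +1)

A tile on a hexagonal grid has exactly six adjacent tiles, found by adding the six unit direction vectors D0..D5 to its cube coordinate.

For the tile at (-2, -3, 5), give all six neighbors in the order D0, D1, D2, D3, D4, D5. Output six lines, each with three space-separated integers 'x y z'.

Center: (-2, -3, 5). Add each direction:
  D0: (-2, -3, 5) + (1, -1, 0) = (-1, -4, 5)
  D1: (-2, -3, 5) + (1, 0, -1) = (-1, -3, 4)
  D2: (-2, -3, 5) + (0, 1, -1) = (-2, -2, 4)
  D3: (-2, -3, 5) + (-1, 1, 0) = (-3, -2, 5)
  D4: (-2, -3, 5) + (-1, 0, 1) = (-3, -3, 6)
  D5: (-2, -3, 5) + (0, -1, 1) = (-2, -4, 6)

Answer: -1 -4 5
-1 -3 4
-2 -2 4
-3 -2 5
-3 -3 6
-2 -4 6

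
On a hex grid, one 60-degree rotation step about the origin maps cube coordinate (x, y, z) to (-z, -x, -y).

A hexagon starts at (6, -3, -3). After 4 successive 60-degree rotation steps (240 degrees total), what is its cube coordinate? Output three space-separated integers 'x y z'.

Answer: -3 6 -3

Derivation:
Start: (6, -3, -3)
Step 1: (6, -3, -3) -> (-(-3), -(6), -(-3)) = (3, -6, 3)
Step 2: (3, -6, 3) -> (-(3), -(3), -(-6)) = (-3, -3, 6)
Step 3: (-3, -3, 6) -> (-(6), -(-3), -(-3)) = (-6, 3, 3)
Step 4: (-6, 3, 3) -> (-(3), -(-6), -(3)) = (-3, 6, -3)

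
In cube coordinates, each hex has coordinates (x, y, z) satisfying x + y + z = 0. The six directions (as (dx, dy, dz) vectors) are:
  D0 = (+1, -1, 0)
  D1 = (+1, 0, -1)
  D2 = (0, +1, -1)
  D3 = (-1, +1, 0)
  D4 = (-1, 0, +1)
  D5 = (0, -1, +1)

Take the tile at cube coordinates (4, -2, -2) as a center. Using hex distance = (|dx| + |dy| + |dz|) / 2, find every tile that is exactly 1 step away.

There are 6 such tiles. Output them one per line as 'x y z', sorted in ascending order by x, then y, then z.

Walk ring at distance 1 from (4, -2, -2):
Start at center + D4*1 = (3, -2, -1)
  hex 0: (3, -2, -1)
  hex 1: (4, -3, -1)
  hex 2: (5, -3, -2)
  hex 3: (5, -2, -3)
  hex 4: (4, -1, -3)
  hex 5: (3, -1, -2)
Sorted: 6 hexes.

Answer: 3 -2 -1
3 -1 -2
4 -3 -1
4 -1 -3
5 -3 -2
5 -2 -3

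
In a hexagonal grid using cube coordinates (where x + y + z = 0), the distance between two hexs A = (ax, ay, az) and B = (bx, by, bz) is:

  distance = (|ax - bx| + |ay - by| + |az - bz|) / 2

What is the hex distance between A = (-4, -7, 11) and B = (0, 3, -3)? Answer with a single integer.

Answer: 14

Derivation:
|ax - bx| = |-4 - 0| = 4
|ay - by| = |-7 - 3| = 10
|az - bz| = |11 - (-3)| = 14
distance = (4 + 10 + 14) / 2 = 28 / 2 = 14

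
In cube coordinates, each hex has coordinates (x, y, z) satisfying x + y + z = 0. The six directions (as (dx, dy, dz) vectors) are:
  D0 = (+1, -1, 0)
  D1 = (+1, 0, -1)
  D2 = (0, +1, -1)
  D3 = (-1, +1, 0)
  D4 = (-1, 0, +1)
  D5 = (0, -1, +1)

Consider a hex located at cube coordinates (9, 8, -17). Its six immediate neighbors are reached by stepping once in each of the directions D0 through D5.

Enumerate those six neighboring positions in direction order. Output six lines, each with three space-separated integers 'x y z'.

Answer: 10 7 -17
10 8 -18
9 9 -18
8 9 -17
8 8 -16
9 7 -16

Derivation:
Center: (9, 8, -17). Add each direction:
  D0: (9, 8, -17) + (1, -1, 0) = (10, 7, -17)
  D1: (9, 8, -17) + (1, 0, -1) = (10, 8, -18)
  D2: (9, 8, -17) + (0, 1, -1) = (9, 9, -18)
  D3: (9, 8, -17) + (-1, 1, 0) = (8, 9, -17)
  D4: (9, 8, -17) + (-1, 0, 1) = (8, 8, -16)
  D5: (9, 8, -17) + (0, -1, 1) = (9, 7, -16)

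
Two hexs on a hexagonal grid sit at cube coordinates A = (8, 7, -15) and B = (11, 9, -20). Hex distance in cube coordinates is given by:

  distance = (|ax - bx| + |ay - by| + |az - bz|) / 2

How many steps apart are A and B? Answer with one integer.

Answer: 5

Derivation:
|ax - bx| = |8 - 11| = 3
|ay - by| = |7 - 9| = 2
|az - bz| = |-15 - (-20)| = 5
distance = (3 + 2 + 5) / 2 = 10 / 2 = 5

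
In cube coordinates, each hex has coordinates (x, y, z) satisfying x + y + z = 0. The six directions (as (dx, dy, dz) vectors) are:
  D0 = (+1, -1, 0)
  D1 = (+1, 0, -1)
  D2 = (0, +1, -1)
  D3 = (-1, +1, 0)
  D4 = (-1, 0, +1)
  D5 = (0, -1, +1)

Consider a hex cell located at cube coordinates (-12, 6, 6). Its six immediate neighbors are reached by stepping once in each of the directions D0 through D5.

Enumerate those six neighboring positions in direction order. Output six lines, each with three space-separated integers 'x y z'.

Answer: -11 5 6
-11 6 5
-12 7 5
-13 7 6
-13 6 7
-12 5 7

Derivation:
Center: (-12, 6, 6). Add each direction:
  D0: (-12, 6, 6) + (1, -1, 0) = (-11, 5, 6)
  D1: (-12, 6, 6) + (1, 0, -1) = (-11, 6, 5)
  D2: (-12, 6, 6) + (0, 1, -1) = (-12, 7, 5)
  D3: (-12, 6, 6) + (-1, 1, 0) = (-13, 7, 6)
  D4: (-12, 6, 6) + (-1, 0, 1) = (-13, 6, 7)
  D5: (-12, 6, 6) + (0, -1, 1) = (-12, 5, 7)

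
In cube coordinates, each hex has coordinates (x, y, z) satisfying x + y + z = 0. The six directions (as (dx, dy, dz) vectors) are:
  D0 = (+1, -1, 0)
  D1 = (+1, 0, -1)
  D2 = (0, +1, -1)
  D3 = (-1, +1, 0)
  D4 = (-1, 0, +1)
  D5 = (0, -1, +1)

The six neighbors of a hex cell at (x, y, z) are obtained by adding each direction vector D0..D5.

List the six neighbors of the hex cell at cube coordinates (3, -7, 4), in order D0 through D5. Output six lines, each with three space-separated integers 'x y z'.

Answer: 4 -8 4
4 -7 3
3 -6 3
2 -6 4
2 -7 5
3 -8 5

Derivation:
Center: (3, -7, 4). Add each direction:
  D0: (3, -7, 4) + (1, -1, 0) = (4, -8, 4)
  D1: (3, -7, 4) + (1, 0, -1) = (4, -7, 3)
  D2: (3, -7, 4) + (0, 1, -1) = (3, -6, 3)
  D3: (3, -7, 4) + (-1, 1, 0) = (2, -6, 4)
  D4: (3, -7, 4) + (-1, 0, 1) = (2, -7, 5)
  D5: (3, -7, 4) + (0, -1, 1) = (3, -8, 5)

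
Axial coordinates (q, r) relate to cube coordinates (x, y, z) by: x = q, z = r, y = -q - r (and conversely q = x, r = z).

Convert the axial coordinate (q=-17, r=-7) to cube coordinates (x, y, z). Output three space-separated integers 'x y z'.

Answer: -17 24 -7

Derivation:
x = q = -17
z = r = -7
y = -x - z = -(-17) - (-7) = 24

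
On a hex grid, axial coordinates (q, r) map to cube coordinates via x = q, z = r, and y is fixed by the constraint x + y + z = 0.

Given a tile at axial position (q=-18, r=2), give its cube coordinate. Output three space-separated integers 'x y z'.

Answer: -18 16 2

Derivation:
x = q = -18
z = r = 2
y = -x - z = -(-18) - (2) = 16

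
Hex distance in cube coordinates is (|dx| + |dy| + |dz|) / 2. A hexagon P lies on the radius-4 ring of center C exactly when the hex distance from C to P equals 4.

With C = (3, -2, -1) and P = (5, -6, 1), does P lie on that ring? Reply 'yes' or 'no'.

|px - cx| = |5 - 3| = 2
|py - cy| = |-6 - (-2)| = 4
|pz - cz| = |1 - (-1)| = 2
distance = (2+4+2)/2 = 8/2 = 4
radius = 4; distance == radius -> yes

Answer: yes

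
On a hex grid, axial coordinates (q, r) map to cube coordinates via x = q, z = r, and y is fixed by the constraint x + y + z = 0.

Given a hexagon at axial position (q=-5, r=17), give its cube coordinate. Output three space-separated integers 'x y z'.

x = q = -5
z = r = 17
y = -x - z = -(-5) - (17) = -12

Answer: -5 -12 17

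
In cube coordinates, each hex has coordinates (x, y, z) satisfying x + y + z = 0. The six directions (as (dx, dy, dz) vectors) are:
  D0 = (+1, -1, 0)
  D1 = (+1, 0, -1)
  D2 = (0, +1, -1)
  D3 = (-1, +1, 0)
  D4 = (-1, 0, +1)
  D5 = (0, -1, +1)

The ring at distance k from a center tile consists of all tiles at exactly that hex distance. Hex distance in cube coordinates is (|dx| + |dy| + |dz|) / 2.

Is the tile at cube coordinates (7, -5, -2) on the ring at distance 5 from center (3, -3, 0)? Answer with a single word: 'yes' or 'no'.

|px - cx| = |7 - 3| = 4
|py - cy| = |-5 - (-3)| = 2
|pz - cz| = |-2 - 0| = 2
distance = (4+2+2)/2 = 8/2 = 4
radius = 5; distance != radius -> no

Answer: no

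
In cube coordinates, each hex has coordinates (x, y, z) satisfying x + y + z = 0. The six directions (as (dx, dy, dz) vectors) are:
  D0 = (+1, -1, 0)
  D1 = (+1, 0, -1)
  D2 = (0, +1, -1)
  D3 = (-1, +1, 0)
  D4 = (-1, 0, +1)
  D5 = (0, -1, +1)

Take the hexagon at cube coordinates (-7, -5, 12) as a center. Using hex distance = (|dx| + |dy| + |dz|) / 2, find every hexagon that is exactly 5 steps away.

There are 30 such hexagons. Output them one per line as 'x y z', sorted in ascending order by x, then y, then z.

Walk ring at distance 5 from (-7, -5, 12):
Start at center + D4*5 = (-12, -5, 17)
  hex 0: (-12, -5, 17)
  hex 1: (-11, -6, 17)
  hex 2: (-10, -7, 17)
  hex 3: (-9, -8, 17)
  hex 4: (-8, -9, 17)
  hex 5: (-7, -10, 17)
  hex 6: (-6, -10, 16)
  hex 7: (-5, -10, 15)
  hex 8: (-4, -10, 14)
  hex 9: (-3, -10, 13)
  hex 10: (-2, -10, 12)
  hex 11: (-2, -9, 11)
  hex 12: (-2, -8, 10)
  hex 13: (-2, -7, 9)
  hex 14: (-2, -6, 8)
  hex 15: (-2, -5, 7)
  hex 16: (-3, -4, 7)
  hex 17: (-4, -3, 7)
  hex 18: (-5, -2, 7)
  hex 19: (-6, -1, 7)
  hex 20: (-7, 0, 7)
  hex 21: (-8, 0, 8)
  hex 22: (-9, 0, 9)
  hex 23: (-10, 0, 10)
  hex 24: (-11, 0, 11)
  hex 25: (-12, 0, 12)
  hex 26: (-12, -1, 13)
  hex 27: (-12, -2, 14)
  hex 28: (-12, -3, 15)
  hex 29: (-12, -4, 16)
Sorted: 30 hexes.

Answer: -12 -5 17
-12 -4 16
-12 -3 15
-12 -2 14
-12 -1 13
-12 0 12
-11 -6 17
-11 0 11
-10 -7 17
-10 0 10
-9 -8 17
-9 0 9
-8 -9 17
-8 0 8
-7 -10 17
-7 0 7
-6 -10 16
-6 -1 7
-5 -10 15
-5 -2 7
-4 -10 14
-4 -3 7
-3 -10 13
-3 -4 7
-2 -10 12
-2 -9 11
-2 -8 10
-2 -7 9
-2 -6 8
-2 -5 7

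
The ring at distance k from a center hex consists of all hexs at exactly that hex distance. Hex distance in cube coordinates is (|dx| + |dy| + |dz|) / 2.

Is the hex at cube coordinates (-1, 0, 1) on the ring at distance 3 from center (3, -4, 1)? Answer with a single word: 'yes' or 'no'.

|px - cx| = |-1 - 3| = 4
|py - cy| = |0 - (-4)| = 4
|pz - cz| = |1 - 1| = 0
distance = (4+4+0)/2 = 8/2 = 4
radius = 3; distance != radius -> no

Answer: no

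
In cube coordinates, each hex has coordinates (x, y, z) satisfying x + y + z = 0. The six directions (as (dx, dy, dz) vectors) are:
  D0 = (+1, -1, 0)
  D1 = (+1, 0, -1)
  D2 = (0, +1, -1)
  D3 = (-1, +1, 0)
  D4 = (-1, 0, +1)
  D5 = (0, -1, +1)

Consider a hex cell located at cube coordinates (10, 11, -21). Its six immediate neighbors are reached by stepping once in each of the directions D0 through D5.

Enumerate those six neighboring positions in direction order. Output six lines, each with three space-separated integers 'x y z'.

Center: (10, 11, -21). Add each direction:
  D0: (10, 11, -21) + (1, -1, 0) = (11, 10, -21)
  D1: (10, 11, -21) + (1, 0, -1) = (11, 11, -22)
  D2: (10, 11, -21) + (0, 1, -1) = (10, 12, -22)
  D3: (10, 11, -21) + (-1, 1, 0) = (9, 12, -21)
  D4: (10, 11, -21) + (-1, 0, 1) = (9, 11, -20)
  D5: (10, 11, -21) + (0, -1, 1) = (10, 10, -20)

Answer: 11 10 -21
11 11 -22
10 12 -22
9 12 -21
9 11 -20
10 10 -20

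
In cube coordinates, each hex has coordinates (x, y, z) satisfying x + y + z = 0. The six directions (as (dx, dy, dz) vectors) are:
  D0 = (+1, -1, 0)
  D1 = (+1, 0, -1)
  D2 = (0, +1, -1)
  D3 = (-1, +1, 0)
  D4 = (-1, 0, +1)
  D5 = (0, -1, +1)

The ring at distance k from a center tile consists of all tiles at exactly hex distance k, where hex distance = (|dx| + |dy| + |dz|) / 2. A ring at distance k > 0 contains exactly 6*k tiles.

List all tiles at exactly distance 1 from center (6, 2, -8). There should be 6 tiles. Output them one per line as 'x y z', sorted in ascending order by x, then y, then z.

Walk ring at distance 1 from (6, 2, -8):
Start at center + D4*1 = (5, 2, -7)
  hex 0: (5, 2, -7)
  hex 1: (6, 1, -7)
  hex 2: (7, 1, -8)
  hex 3: (7, 2, -9)
  hex 4: (6, 3, -9)
  hex 5: (5, 3, -8)
Sorted: 6 hexes.

Answer: 5 2 -7
5 3 -8
6 1 -7
6 3 -9
7 1 -8
7 2 -9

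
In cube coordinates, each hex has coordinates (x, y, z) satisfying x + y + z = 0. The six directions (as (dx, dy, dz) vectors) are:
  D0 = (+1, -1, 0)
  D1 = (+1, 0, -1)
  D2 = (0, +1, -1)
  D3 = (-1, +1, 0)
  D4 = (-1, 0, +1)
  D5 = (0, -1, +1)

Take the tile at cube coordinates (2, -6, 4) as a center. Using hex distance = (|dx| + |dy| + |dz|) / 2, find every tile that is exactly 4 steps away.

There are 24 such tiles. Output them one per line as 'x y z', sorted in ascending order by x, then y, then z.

Walk ring at distance 4 from (2, -6, 4):
Start at center + D4*4 = (-2, -6, 8)
  hex 0: (-2, -6, 8)
  hex 1: (-1, -7, 8)
  hex 2: (0, -8, 8)
  hex 3: (1, -9, 8)
  hex 4: (2, -10, 8)
  hex 5: (3, -10, 7)
  hex 6: (4, -10, 6)
  hex 7: (5, -10, 5)
  hex 8: (6, -10, 4)
  hex 9: (6, -9, 3)
  hex 10: (6, -8, 2)
  hex 11: (6, -7, 1)
  hex 12: (6, -6, 0)
  hex 13: (5, -5, 0)
  hex 14: (4, -4, 0)
  hex 15: (3, -3, 0)
  hex 16: (2, -2, 0)
  hex 17: (1, -2, 1)
  hex 18: (0, -2, 2)
  hex 19: (-1, -2, 3)
  hex 20: (-2, -2, 4)
  hex 21: (-2, -3, 5)
  hex 22: (-2, -4, 6)
  hex 23: (-2, -5, 7)
Sorted: 24 hexes.

Answer: -2 -6 8
-2 -5 7
-2 -4 6
-2 -3 5
-2 -2 4
-1 -7 8
-1 -2 3
0 -8 8
0 -2 2
1 -9 8
1 -2 1
2 -10 8
2 -2 0
3 -10 7
3 -3 0
4 -10 6
4 -4 0
5 -10 5
5 -5 0
6 -10 4
6 -9 3
6 -8 2
6 -7 1
6 -6 0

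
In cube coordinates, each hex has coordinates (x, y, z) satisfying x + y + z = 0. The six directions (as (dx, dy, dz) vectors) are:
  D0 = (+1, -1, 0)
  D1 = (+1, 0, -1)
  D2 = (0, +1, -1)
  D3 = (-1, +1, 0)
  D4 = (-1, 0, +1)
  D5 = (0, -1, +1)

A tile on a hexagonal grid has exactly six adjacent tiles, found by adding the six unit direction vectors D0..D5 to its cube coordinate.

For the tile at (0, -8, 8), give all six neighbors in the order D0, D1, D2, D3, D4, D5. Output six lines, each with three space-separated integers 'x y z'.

Answer: 1 -9 8
1 -8 7
0 -7 7
-1 -7 8
-1 -8 9
0 -9 9

Derivation:
Center: (0, -8, 8). Add each direction:
  D0: (0, -8, 8) + (1, -1, 0) = (1, -9, 8)
  D1: (0, -8, 8) + (1, 0, -1) = (1, -8, 7)
  D2: (0, -8, 8) + (0, 1, -1) = (0, -7, 7)
  D3: (0, -8, 8) + (-1, 1, 0) = (-1, -7, 8)
  D4: (0, -8, 8) + (-1, 0, 1) = (-1, -8, 9)
  D5: (0, -8, 8) + (0, -1, 1) = (0, -9, 9)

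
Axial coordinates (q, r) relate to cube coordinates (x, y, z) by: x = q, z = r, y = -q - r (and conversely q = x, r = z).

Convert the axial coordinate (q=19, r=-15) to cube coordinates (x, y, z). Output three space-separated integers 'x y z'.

x = q = 19
z = r = -15
y = -x - z = -(19) - (-15) = -4

Answer: 19 -4 -15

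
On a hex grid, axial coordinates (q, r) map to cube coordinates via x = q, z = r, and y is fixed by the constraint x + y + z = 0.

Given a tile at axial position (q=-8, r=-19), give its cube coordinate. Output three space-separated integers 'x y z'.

Answer: -8 27 -19

Derivation:
x = q = -8
z = r = -19
y = -x - z = -(-8) - (-19) = 27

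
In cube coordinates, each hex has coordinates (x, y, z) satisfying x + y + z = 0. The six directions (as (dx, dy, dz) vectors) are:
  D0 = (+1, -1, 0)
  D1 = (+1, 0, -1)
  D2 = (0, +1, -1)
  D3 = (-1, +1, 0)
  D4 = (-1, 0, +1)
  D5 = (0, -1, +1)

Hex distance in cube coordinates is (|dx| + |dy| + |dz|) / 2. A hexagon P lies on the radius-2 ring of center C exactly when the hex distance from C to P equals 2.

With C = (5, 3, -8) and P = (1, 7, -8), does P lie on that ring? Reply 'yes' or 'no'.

Answer: no

Derivation:
|px - cx| = |1 - 5| = 4
|py - cy| = |7 - 3| = 4
|pz - cz| = |-8 - (-8)| = 0
distance = (4+4+0)/2 = 8/2 = 4
radius = 2; distance != radius -> no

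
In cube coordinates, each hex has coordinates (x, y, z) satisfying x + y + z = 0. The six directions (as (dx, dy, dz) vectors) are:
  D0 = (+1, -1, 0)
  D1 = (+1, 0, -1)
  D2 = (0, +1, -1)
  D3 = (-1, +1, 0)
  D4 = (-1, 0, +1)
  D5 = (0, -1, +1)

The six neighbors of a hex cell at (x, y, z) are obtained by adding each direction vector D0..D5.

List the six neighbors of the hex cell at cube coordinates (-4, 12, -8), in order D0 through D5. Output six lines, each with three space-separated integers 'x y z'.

Answer: -3 11 -8
-3 12 -9
-4 13 -9
-5 13 -8
-5 12 -7
-4 11 -7

Derivation:
Center: (-4, 12, -8). Add each direction:
  D0: (-4, 12, -8) + (1, -1, 0) = (-3, 11, -8)
  D1: (-4, 12, -8) + (1, 0, -1) = (-3, 12, -9)
  D2: (-4, 12, -8) + (0, 1, -1) = (-4, 13, -9)
  D3: (-4, 12, -8) + (-1, 1, 0) = (-5, 13, -8)
  D4: (-4, 12, -8) + (-1, 0, 1) = (-5, 12, -7)
  D5: (-4, 12, -8) + (0, -1, 1) = (-4, 11, -7)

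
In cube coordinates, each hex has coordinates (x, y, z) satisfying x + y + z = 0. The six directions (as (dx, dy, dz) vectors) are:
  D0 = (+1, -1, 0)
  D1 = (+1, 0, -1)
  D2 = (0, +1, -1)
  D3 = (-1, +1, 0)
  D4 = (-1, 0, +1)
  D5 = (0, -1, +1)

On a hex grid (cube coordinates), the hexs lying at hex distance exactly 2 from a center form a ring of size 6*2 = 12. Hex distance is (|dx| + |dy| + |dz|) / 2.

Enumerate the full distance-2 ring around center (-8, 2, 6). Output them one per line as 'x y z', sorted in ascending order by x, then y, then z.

Answer: -10 2 8
-10 3 7
-10 4 6
-9 1 8
-9 4 5
-8 0 8
-8 4 4
-7 0 7
-7 3 4
-6 0 6
-6 1 5
-6 2 4

Derivation:
Walk ring at distance 2 from (-8, 2, 6):
Start at center + D4*2 = (-10, 2, 8)
  hex 0: (-10, 2, 8)
  hex 1: (-9, 1, 8)
  hex 2: (-8, 0, 8)
  hex 3: (-7, 0, 7)
  hex 4: (-6, 0, 6)
  hex 5: (-6, 1, 5)
  hex 6: (-6, 2, 4)
  hex 7: (-7, 3, 4)
  hex 8: (-8, 4, 4)
  hex 9: (-9, 4, 5)
  hex 10: (-10, 4, 6)
  hex 11: (-10, 3, 7)
Sorted: 12 hexes.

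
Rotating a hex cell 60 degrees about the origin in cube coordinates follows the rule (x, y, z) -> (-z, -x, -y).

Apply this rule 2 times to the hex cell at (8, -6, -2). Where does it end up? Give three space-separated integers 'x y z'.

Answer: -6 -2 8

Derivation:
Start: (8, -6, -2)
Step 1: (8, -6, -2) -> (-(-2), -(8), -(-6)) = (2, -8, 6)
Step 2: (2, -8, 6) -> (-(6), -(2), -(-8)) = (-6, -2, 8)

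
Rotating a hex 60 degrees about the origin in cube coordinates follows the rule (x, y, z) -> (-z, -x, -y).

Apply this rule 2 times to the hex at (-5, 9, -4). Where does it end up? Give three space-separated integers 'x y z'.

Answer: 9 -4 -5

Derivation:
Start: (-5, 9, -4)
Step 1: (-5, 9, -4) -> (-(-4), -(-5), -(9)) = (4, 5, -9)
Step 2: (4, 5, -9) -> (-(-9), -(4), -(5)) = (9, -4, -5)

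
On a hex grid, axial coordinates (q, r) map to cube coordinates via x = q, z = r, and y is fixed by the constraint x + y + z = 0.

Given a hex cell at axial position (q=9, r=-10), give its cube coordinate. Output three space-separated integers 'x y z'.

x = q = 9
z = r = -10
y = -x - z = -(9) - (-10) = 1

Answer: 9 1 -10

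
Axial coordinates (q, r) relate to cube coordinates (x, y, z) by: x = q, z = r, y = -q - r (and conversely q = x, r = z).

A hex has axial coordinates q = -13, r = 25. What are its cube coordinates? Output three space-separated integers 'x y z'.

x = q = -13
z = r = 25
y = -x - z = -(-13) - (25) = -12

Answer: -13 -12 25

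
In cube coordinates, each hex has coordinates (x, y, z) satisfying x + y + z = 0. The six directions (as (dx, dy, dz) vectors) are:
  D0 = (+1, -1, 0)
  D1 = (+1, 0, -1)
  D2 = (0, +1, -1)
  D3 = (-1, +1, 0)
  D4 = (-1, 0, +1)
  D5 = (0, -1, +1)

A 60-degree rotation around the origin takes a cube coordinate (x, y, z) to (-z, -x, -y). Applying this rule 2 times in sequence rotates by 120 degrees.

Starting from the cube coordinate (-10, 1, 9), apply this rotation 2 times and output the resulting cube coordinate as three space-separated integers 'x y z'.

Start: (-10, 1, 9)
Step 1: (-10, 1, 9) -> (-(9), -(-10), -(1)) = (-9, 10, -1)
Step 2: (-9, 10, -1) -> (-(-1), -(-9), -(10)) = (1, 9, -10)

Answer: 1 9 -10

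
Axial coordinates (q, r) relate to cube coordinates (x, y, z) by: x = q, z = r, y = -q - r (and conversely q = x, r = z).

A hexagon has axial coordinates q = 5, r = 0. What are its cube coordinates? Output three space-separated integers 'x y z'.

Answer: 5 -5 0

Derivation:
x = q = 5
z = r = 0
y = -x - z = -(5) - (0) = -5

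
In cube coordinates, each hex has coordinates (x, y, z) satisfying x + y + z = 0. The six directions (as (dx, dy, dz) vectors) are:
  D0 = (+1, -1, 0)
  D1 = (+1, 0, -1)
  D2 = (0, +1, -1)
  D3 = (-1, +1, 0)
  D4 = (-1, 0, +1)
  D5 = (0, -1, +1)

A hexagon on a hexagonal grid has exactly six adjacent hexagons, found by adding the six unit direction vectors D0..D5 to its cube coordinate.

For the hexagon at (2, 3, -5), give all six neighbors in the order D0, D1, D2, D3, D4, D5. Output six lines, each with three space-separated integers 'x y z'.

Answer: 3 2 -5
3 3 -6
2 4 -6
1 4 -5
1 3 -4
2 2 -4

Derivation:
Center: (2, 3, -5). Add each direction:
  D0: (2, 3, -5) + (1, -1, 0) = (3, 2, -5)
  D1: (2, 3, -5) + (1, 0, -1) = (3, 3, -6)
  D2: (2, 3, -5) + (0, 1, -1) = (2, 4, -6)
  D3: (2, 3, -5) + (-1, 1, 0) = (1, 4, -5)
  D4: (2, 3, -5) + (-1, 0, 1) = (1, 3, -4)
  D5: (2, 3, -5) + (0, -1, 1) = (2, 2, -4)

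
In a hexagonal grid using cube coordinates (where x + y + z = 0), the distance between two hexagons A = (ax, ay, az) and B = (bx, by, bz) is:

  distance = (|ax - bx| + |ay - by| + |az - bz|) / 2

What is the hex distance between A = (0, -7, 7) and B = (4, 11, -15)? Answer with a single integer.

Answer: 22

Derivation:
|ax - bx| = |0 - 4| = 4
|ay - by| = |-7 - 11| = 18
|az - bz| = |7 - (-15)| = 22
distance = (4 + 18 + 22) / 2 = 44 / 2 = 22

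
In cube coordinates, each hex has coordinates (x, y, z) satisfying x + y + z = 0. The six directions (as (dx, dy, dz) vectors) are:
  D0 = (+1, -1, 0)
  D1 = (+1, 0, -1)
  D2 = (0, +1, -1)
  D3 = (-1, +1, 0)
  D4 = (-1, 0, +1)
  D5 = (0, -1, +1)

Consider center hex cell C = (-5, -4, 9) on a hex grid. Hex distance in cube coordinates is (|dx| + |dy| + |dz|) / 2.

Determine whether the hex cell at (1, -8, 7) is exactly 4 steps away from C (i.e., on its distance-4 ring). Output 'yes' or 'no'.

|px - cx| = |1 - (-5)| = 6
|py - cy| = |-8 - (-4)| = 4
|pz - cz| = |7 - 9| = 2
distance = (6+4+2)/2 = 12/2 = 6
radius = 4; distance != radius -> no

Answer: no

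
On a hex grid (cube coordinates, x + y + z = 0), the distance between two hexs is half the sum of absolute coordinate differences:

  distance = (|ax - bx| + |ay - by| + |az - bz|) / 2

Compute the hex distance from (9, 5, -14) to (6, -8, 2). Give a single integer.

Answer: 16

Derivation:
|ax - bx| = |9 - 6| = 3
|ay - by| = |5 - (-8)| = 13
|az - bz| = |-14 - 2| = 16
distance = (3 + 13 + 16) / 2 = 32 / 2 = 16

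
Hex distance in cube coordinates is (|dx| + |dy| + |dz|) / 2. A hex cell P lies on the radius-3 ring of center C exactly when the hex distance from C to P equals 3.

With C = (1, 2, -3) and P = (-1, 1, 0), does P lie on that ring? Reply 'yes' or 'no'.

Answer: yes

Derivation:
|px - cx| = |-1 - 1| = 2
|py - cy| = |1 - 2| = 1
|pz - cz| = |0 - (-3)| = 3
distance = (2+1+3)/2 = 6/2 = 3
radius = 3; distance == radius -> yes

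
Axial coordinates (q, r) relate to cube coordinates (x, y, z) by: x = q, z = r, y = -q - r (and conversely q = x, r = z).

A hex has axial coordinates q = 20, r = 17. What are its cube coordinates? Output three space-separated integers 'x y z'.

x = q = 20
z = r = 17
y = -x - z = -(20) - (17) = -37

Answer: 20 -37 17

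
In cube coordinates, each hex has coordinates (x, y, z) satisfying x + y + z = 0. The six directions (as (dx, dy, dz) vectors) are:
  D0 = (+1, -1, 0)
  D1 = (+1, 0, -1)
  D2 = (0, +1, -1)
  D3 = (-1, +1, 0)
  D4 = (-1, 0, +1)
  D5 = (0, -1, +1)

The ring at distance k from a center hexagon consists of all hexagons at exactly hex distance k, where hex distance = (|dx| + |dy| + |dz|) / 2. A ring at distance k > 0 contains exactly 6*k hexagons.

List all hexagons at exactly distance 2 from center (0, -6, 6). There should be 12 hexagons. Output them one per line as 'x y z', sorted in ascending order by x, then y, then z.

Walk ring at distance 2 from (0, -6, 6):
Start at center + D4*2 = (-2, -6, 8)
  hex 0: (-2, -6, 8)
  hex 1: (-1, -7, 8)
  hex 2: (0, -8, 8)
  hex 3: (1, -8, 7)
  hex 4: (2, -8, 6)
  hex 5: (2, -7, 5)
  hex 6: (2, -6, 4)
  hex 7: (1, -5, 4)
  hex 8: (0, -4, 4)
  hex 9: (-1, -4, 5)
  hex 10: (-2, -4, 6)
  hex 11: (-2, -5, 7)
Sorted: 12 hexes.

Answer: -2 -6 8
-2 -5 7
-2 -4 6
-1 -7 8
-1 -4 5
0 -8 8
0 -4 4
1 -8 7
1 -5 4
2 -8 6
2 -7 5
2 -6 4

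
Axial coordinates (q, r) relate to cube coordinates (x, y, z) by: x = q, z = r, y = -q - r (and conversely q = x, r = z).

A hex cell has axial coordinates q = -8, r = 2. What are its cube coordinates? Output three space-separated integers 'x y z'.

Answer: -8 6 2

Derivation:
x = q = -8
z = r = 2
y = -x - z = -(-8) - (2) = 6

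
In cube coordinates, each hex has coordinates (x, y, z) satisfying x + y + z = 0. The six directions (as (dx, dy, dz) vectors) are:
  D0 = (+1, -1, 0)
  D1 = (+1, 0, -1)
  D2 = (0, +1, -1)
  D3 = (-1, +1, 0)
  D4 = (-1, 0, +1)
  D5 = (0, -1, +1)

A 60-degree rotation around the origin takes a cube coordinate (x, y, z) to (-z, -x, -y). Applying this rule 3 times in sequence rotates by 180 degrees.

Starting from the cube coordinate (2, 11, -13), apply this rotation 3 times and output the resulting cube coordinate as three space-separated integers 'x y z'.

Answer: -2 -11 13

Derivation:
Start: (2, 11, -13)
Step 1: (2, 11, -13) -> (-(-13), -(2), -(11)) = (13, -2, -11)
Step 2: (13, -2, -11) -> (-(-11), -(13), -(-2)) = (11, -13, 2)
Step 3: (11, -13, 2) -> (-(2), -(11), -(-13)) = (-2, -11, 13)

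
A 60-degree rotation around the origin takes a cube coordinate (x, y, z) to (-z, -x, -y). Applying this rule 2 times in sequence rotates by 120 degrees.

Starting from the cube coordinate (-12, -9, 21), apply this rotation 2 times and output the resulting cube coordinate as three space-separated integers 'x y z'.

Start: (-12, -9, 21)
Step 1: (-12, -9, 21) -> (-(21), -(-12), -(-9)) = (-21, 12, 9)
Step 2: (-21, 12, 9) -> (-(9), -(-21), -(12)) = (-9, 21, -12)

Answer: -9 21 -12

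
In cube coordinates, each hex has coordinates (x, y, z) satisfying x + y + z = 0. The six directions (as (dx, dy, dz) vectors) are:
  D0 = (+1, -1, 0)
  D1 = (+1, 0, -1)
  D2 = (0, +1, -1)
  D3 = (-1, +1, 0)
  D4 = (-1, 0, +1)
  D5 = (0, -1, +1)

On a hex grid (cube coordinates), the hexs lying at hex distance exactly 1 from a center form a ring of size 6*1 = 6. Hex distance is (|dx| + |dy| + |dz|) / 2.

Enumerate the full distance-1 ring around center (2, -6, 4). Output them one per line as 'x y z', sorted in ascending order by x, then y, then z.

Answer: 1 -6 5
1 -5 4
2 -7 5
2 -5 3
3 -7 4
3 -6 3

Derivation:
Walk ring at distance 1 from (2, -6, 4):
Start at center + D4*1 = (1, -6, 5)
  hex 0: (1, -6, 5)
  hex 1: (2, -7, 5)
  hex 2: (3, -7, 4)
  hex 3: (3, -6, 3)
  hex 4: (2, -5, 3)
  hex 5: (1, -5, 4)
Sorted: 6 hexes.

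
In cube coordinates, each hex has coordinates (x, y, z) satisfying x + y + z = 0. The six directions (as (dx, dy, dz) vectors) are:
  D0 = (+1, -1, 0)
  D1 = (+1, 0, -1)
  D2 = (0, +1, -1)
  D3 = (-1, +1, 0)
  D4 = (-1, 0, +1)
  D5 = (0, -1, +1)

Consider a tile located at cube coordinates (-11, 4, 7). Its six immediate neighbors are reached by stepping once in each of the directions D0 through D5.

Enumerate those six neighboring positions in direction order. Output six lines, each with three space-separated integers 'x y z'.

Center: (-11, 4, 7). Add each direction:
  D0: (-11, 4, 7) + (1, -1, 0) = (-10, 3, 7)
  D1: (-11, 4, 7) + (1, 0, -1) = (-10, 4, 6)
  D2: (-11, 4, 7) + (0, 1, -1) = (-11, 5, 6)
  D3: (-11, 4, 7) + (-1, 1, 0) = (-12, 5, 7)
  D4: (-11, 4, 7) + (-1, 0, 1) = (-12, 4, 8)
  D5: (-11, 4, 7) + (0, -1, 1) = (-11, 3, 8)

Answer: -10 3 7
-10 4 6
-11 5 6
-12 5 7
-12 4 8
-11 3 8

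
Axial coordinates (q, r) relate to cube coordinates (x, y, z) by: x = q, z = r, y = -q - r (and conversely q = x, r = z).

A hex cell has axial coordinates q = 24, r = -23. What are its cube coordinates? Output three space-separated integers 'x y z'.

x = q = 24
z = r = -23
y = -x - z = -(24) - (-23) = -1

Answer: 24 -1 -23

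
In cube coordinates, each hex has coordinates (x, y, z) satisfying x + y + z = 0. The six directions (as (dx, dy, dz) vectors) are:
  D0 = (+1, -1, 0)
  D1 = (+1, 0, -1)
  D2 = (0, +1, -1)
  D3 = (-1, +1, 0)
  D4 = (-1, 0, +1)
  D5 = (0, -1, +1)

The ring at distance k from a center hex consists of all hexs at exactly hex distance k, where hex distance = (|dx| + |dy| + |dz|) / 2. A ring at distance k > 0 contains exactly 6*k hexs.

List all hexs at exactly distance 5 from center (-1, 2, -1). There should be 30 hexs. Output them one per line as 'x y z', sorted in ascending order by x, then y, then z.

Walk ring at distance 5 from (-1, 2, -1):
Start at center + D4*5 = (-6, 2, 4)
  hex 0: (-6, 2, 4)
  hex 1: (-5, 1, 4)
  hex 2: (-4, 0, 4)
  hex 3: (-3, -1, 4)
  hex 4: (-2, -2, 4)
  hex 5: (-1, -3, 4)
  hex 6: (0, -3, 3)
  hex 7: (1, -3, 2)
  hex 8: (2, -3, 1)
  hex 9: (3, -3, 0)
  hex 10: (4, -3, -1)
  hex 11: (4, -2, -2)
  hex 12: (4, -1, -3)
  hex 13: (4, 0, -4)
  hex 14: (4, 1, -5)
  hex 15: (4, 2, -6)
  hex 16: (3, 3, -6)
  hex 17: (2, 4, -6)
  hex 18: (1, 5, -6)
  hex 19: (0, 6, -6)
  hex 20: (-1, 7, -6)
  hex 21: (-2, 7, -5)
  hex 22: (-3, 7, -4)
  hex 23: (-4, 7, -3)
  hex 24: (-5, 7, -2)
  hex 25: (-6, 7, -1)
  hex 26: (-6, 6, 0)
  hex 27: (-6, 5, 1)
  hex 28: (-6, 4, 2)
  hex 29: (-6, 3, 3)
Sorted: 30 hexes.

Answer: -6 2 4
-6 3 3
-6 4 2
-6 5 1
-6 6 0
-6 7 -1
-5 1 4
-5 7 -2
-4 0 4
-4 7 -3
-3 -1 4
-3 7 -4
-2 -2 4
-2 7 -5
-1 -3 4
-1 7 -6
0 -3 3
0 6 -6
1 -3 2
1 5 -6
2 -3 1
2 4 -6
3 -3 0
3 3 -6
4 -3 -1
4 -2 -2
4 -1 -3
4 0 -4
4 1 -5
4 2 -6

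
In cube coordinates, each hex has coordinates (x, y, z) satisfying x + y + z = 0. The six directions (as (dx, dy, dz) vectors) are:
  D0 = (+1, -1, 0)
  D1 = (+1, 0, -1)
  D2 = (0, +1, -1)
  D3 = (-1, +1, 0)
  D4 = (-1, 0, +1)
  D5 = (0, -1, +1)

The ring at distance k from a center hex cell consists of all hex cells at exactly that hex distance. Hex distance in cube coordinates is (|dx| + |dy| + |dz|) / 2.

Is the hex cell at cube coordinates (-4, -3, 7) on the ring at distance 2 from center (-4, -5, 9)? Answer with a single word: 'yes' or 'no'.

Answer: yes

Derivation:
|px - cx| = |-4 - (-4)| = 0
|py - cy| = |-3 - (-5)| = 2
|pz - cz| = |7 - 9| = 2
distance = (0+2+2)/2 = 4/2 = 2
radius = 2; distance == radius -> yes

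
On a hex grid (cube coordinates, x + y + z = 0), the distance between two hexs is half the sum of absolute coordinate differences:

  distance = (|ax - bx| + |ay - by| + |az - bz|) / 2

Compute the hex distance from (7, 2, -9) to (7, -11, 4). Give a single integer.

|ax - bx| = |7 - 7| = 0
|ay - by| = |2 - (-11)| = 13
|az - bz| = |-9 - 4| = 13
distance = (0 + 13 + 13) / 2 = 26 / 2 = 13

Answer: 13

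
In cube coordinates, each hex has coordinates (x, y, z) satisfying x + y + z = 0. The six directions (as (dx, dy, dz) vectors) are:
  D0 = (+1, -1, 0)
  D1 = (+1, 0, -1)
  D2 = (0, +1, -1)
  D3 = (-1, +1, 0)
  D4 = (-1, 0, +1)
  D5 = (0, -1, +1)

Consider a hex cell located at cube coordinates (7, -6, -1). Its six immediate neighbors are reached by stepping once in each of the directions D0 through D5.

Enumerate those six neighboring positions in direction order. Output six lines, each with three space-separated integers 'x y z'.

Center: (7, -6, -1). Add each direction:
  D0: (7, -6, -1) + (1, -1, 0) = (8, -7, -1)
  D1: (7, -6, -1) + (1, 0, -1) = (8, -6, -2)
  D2: (7, -6, -1) + (0, 1, -1) = (7, -5, -2)
  D3: (7, -6, -1) + (-1, 1, 0) = (6, -5, -1)
  D4: (7, -6, -1) + (-1, 0, 1) = (6, -6, 0)
  D5: (7, -6, -1) + (0, -1, 1) = (7, -7, 0)

Answer: 8 -7 -1
8 -6 -2
7 -5 -2
6 -5 -1
6 -6 0
7 -7 0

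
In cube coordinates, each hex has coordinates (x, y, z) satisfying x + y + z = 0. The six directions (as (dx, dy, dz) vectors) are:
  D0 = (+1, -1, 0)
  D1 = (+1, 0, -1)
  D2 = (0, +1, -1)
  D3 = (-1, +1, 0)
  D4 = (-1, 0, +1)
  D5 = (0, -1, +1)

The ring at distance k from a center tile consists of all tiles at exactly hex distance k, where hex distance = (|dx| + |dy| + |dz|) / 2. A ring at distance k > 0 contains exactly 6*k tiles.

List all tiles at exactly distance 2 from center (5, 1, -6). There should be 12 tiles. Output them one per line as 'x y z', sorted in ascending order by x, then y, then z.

Answer: 3 1 -4
3 2 -5
3 3 -6
4 0 -4
4 3 -7
5 -1 -4
5 3 -8
6 -1 -5
6 2 -8
7 -1 -6
7 0 -7
7 1 -8

Derivation:
Walk ring at distance 2 from (5, 1, -6):
Start at center + D4*2 = (3, 1, -4)
  hex 0: (3, 1, -4)
  hex 1: (4, 0, -4)
  hex 2: (5, -1, -4)
  hex 3: (6, -1, -5)
  hex 4: (7, -1, -6)
  hex 5: (7, 0, -7)
  hex 6: (7, 1, -8)
  hex 7: (6, 2, -8)
  hex 8: (5, 3, -8)
  hex 9: (4, 3, -7)
  hex 10: (3, 3, -6)
  hex 11: (3, 2, -5)
Sorted: 12 hexes.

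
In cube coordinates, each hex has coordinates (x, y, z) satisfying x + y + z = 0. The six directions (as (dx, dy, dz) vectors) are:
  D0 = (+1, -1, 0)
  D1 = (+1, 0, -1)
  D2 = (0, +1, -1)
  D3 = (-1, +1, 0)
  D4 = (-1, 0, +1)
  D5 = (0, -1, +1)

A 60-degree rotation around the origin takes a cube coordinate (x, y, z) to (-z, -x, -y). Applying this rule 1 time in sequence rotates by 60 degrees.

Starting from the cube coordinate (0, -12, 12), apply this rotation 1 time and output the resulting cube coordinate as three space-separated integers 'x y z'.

Start: (0, -12, 12)
Step 1: (0, -12, 12) -> (-(12), -(0), -(-12)) = (-12, 0, 12)

Answer: -12 0 12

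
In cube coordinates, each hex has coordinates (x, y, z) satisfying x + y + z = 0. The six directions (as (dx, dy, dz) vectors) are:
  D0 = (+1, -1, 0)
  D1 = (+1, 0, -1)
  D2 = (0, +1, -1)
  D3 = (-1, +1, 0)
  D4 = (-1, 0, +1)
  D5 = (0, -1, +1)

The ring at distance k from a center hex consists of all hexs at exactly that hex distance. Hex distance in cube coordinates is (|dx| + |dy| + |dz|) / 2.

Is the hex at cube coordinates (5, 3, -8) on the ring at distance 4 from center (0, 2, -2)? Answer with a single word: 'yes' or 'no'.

|px - cx| = |5 - 0| = 5
|py - cy| = |3 - 2| = 1
|pz - cz| = |-8 - (-2)| = 6
distance = (5+1+6)/2 = 12/2 = 6
radius = 4; distance != radius -> no

Answer: no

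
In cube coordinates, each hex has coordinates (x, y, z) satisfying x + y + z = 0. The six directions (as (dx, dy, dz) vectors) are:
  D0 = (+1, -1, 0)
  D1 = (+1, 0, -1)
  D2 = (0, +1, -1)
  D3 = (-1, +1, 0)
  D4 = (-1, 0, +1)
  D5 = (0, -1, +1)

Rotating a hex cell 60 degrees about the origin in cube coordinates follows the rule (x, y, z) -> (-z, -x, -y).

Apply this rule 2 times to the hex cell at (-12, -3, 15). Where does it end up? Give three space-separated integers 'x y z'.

Start: (-12, -3, 15)
Step 1: (-12, -3, 15) -> (-(15), -(-12), -(-3)) = (-15, 12, 3)
Step 2: (-15, 12, 3) -> (-(3), -(-15), -(12)) = (-3, 15, -12)

Answer: -3 15 -12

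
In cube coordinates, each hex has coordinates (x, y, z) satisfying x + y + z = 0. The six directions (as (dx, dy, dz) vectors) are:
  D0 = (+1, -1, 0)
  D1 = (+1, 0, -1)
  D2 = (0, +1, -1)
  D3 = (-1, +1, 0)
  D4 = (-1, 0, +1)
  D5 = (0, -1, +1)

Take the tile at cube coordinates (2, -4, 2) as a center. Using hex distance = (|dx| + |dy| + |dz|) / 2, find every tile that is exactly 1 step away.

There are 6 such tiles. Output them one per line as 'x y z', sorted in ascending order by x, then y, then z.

Walk ring at distance 1 from (2, -4, 2):
Start at center + D4*1 = (1, -4, 3)
  hex 0: (1, -4, 3)
  hex 1: (2, -5, 3)
  hex 2: (3, -5, 2)
  hex 3: (3, -4, 1)
  hex 4: (2, -3, 1)
  hex 5: (1, -3, 2)
Sorted: 6 hexes.

Answer: 1 -4 3
1 -3 2
2 -5 3
2 -3 1
3 -5 2
3 -4 1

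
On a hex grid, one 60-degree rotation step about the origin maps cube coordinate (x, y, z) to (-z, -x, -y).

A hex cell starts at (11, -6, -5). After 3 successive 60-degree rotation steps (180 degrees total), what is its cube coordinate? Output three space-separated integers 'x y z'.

Start: (11, -6, -5)
Step 1: (11, -6, -5) -> (-(-5), -(11), -(-6)) = (5, -11, 6)
Step 2: (5, -11, 6) -> (-(6), -(5), -(-11)) = (-6, -5, 11)
Step 3: (-6, -5, 11) -> (-(11), -(-6), -(-5)) = (-11, 6, 5)

Answer: -11 6 5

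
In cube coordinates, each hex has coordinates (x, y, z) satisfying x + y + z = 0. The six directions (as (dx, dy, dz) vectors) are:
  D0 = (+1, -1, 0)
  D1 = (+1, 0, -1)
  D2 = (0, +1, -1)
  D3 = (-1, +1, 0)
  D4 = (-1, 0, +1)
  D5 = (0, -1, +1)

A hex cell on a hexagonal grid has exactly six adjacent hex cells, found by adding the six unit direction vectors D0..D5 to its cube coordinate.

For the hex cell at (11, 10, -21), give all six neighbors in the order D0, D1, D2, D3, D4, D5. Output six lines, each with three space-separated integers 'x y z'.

Center: (11, 10, -21). Add each direction:
  D0: (11, 10, -21) + (1, -1, 0) = (12, 9, -21)
  D1: (11, 10, -21) + (1, 0, -1) = (12, 10, -22)
  D2: (11, 10, -21) + (0, 1, -1) = (11, 11, -22)
  D3: (11, 10, -21) + (-1, 1, 0) = (10, 11, -21)
  D4: (11, 10, -21) + (-1, 0, 1) = (10, 10, -20)
  D5: (11, 10, -21) + (0, -1, 1) = (11, 9, -20)

Answer: 12 9 -21
12 10 -22
11 11 -22
10 11 -21
10 10 -20
11 9 -20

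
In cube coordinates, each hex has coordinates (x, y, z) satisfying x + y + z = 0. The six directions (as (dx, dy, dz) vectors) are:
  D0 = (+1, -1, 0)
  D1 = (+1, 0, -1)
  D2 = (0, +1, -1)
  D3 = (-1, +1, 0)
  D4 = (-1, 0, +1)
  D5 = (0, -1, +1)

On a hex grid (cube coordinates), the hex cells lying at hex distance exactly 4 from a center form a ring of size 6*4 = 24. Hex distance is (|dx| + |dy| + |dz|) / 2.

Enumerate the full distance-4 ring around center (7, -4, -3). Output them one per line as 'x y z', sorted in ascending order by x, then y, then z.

Walk ring at distance 4 from (7, -4, -3):
Start at center + D4*4 = (3, -4, 1)
  hex 0: (3, -4, 1)
  hex 1: (4, -5, 1)
  hex 2: (5, -6, 1)
  hex 3: (6, -7, 1)
  hex 4: (7, -8, 1)
  hex 5: (8, -8, 0)
  hex 6: (9, -8, -1)
  hex 7: (10, -8, -2)
  hex 8: (11, -8, -3)
  hex 9: (11, -7, -4)
  hex 10: (11, -6, -5)
  hex 11: (11, -5, -6)
  hex 12: (11, -4, -7)
  hex 13: (10, -3, -7)
  hex 14: (9, -2, -7)
  hex 15: (8, -1, -7)
  hex 16: (7, 0, -7)
  hex 17: (6, 0, -6)
  hex 18: (5, 0, -5)
  hex 19: (4, 0, -4)
  hex 20: (3, 0, -3)
  hex 21: (3, -1, -2)
  hex 22: (3, -2, -1)
  hex 23: (3, -3, 0)
Sorted: 24 hexes.

Answer: 3 -4 1
3 -3 0
3 -2 -1
3 -1 -2
3 0 -3
4 -5 1
4 0 -4
5 -6 1
5 0 -5
6 -7 1
6 0 -6
7 -8 1
7 0 -7
8 -8 0
8 -1 -7
9 -8 -1
9 -2 -7
10 -8 -2
10 -3 -7
11 -8 -3
11 -7 -4
11 -6 -5
11 -5 -6
11 -4 -7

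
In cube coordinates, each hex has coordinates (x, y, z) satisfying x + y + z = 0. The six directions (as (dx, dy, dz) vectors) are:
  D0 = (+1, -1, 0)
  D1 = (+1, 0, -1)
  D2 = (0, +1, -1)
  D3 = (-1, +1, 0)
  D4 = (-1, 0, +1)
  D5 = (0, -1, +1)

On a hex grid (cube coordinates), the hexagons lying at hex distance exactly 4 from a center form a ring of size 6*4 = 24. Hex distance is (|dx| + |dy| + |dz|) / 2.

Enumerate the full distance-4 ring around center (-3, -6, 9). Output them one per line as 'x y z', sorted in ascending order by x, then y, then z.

Answer: -7 -6 13
-7 -5 12
-7 -4 11
-7 -3 10
-7 -2 9
-6 -7 13
-6 -2 8
-5 -8 13
-5 -2 7
-4 -9 13
-4 -2 6
-3 -10 13
-3 -2 5
-2 -10 12
-2 -3 5
-1 -10 11
-1 -4 5
0 -10 10
0 -5 5
1 -10 9
1 -9 8
1 -8 7
1 -7 6
1 -6 5

Derivation:
Walk ring at distance 4 from (-3, -6, 9):
Start at center + D4*4 = (-7, -6, 13)
  hex 0: (-7, -6, 13)
  hex 1: (-6, -7, 13)
  hex 2: (-5, -8, 13)
  hex 3: (-4, -9, 13)
  hex 4: (-3, -10, 13)
  hex 5: (-2, -10, 12)
  hex 6: (-1, -10, 11)
  hex 7: (0, -10, 10)
  hex 8: (1, -10, 9)
  hex 9: (1, -9, 8)
  hex 10: (1, -8, 7)
  hex 11: (1, -7, 6)
  hex 12: (1, -6, 5)
  hex 13: (0, -5, 5)
  hex 14: (-1, -4, 5)
  hex 15: (-2, -3, 5)
  hex 16: (-3, -2, 5)
  hex 17: (-4, -2, 6)
  hex 18: (-5, -2, 7)
  hex 19: (-6, -2, 8)
  hex 20: (-7, -2, 9)
  hex 21: (-7, -3, 10)
  hex 22: (-7, -4, 11)
  hex 23: (-7, -5, 12)
Sorted: 24 hexes.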